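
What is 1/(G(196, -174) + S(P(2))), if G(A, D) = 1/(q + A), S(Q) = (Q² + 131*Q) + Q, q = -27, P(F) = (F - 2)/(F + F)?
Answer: 169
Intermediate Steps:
P(F) = (-2 + F)/(2*F) (P(F) = (-2 + F)/((2*F)) = (-2 + F)*(1/(2*F)) = (-2 + F)/(2*F))
S(Q) = Q² + 132*Q
G(A, D) = 1/(-27 + A)
1/(G(196, -174) + S(P(2))) = 1/(1/(-27 + 196) + ((½)*(-2 + 2)/2)*(132 + (½)*(-2 + 2)/2)) = 1/(1/169 + ((½)*(½)*0)*(132 + (½)*(½)*0)) = 1/(1/169 + 0*(132 + 0)) = 1/(1/169 + 0*132) = 1/(1/169 + 0) = 1/(1/169) = 169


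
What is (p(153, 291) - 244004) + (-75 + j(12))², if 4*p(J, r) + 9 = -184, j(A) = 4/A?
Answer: -8585177/36 ≈ -2.3848e+5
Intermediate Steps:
p(J, r) = -193/4 (p(J, r) = -9/4 + (¼)*(-184) = -9/4 - 46 = -193/4)
(p(153, 291) - 244004) + (-75 + j(12))² = (-193/4 - 244004) + (-75 + 4/12)² = -976209/4 + (-75 + 4*(1/12))² = -976209/4 + (-75 + ⅓)² = -976209/4 + (-224/3)² = -976209/4 + 50176/9 = -8585177/36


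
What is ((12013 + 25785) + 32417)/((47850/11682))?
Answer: 2485611/145 ≈ 17142.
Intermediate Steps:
((12013 + 25785) + 32417)/((47850/11682)) = (37798 + 32417)/((47850*(1/11682))) = 70215/(725/177) = 70215*(177/725) = 2485611/145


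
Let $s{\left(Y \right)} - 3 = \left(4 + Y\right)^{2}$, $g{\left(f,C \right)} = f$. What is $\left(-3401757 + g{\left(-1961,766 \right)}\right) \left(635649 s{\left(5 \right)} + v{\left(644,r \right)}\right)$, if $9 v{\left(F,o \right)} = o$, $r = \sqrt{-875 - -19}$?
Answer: $-181739875210488 - \frac{6807436 i \sqrt{214}}{9} \approx -1.8174 \cdot 10^{14} - 1.1065 \cdot 10^{7} i$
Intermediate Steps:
$r = 2 i \sqrt{214}$ ($r = \sqrt{-875 + 19} = \sqrt{-856} = 2 i \sqrt{214} \approx 29.257 i$)
$s{\left(Y \right)} = 3 + \left(4 + Y\right)^{2}$
$v{\left(F,o \right)} = \frac{o}{9}$
$\left(-3401757 + g{\left(-1961,766 \right)}\right) \left(635649 s{\left(5 \right)} + v{\left(644,r \right)}\right) = \left(-3401757 - 1961\right) \left(635649 \left(3 + \left(4 + 5\right)^{2}\right) + \frac{2 i \sqrt{214}}{9}\right) = - 3403718 \left(635649 \left(3 + 9^{2}\right) + \frac{2 i \sqrt{214}}{9}\right) = - 3403718 \left(635649 \left(3 + 81\right) + \frac{2 i \sqrt{214}}{9}\right) = - 3403718 \left(635649 \cdot 84 + \frac{2 i \sqrt{214}}{9}\right) = - 3403718 \left(53394516 + \frac{2 i \sqrt{214}}{9}\right) = -181739875210488 - \frac{6807436 i \sqrt{214}}{9}$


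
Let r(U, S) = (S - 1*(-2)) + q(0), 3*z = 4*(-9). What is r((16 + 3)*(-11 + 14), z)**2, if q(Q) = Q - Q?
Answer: 100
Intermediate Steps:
q(Q) = 0
z = -12 (z = (4*(-9))/3 = (1/3)*(-36) = -12)
r(U, S) = 2 + S (r(U, S) = (S - 1*(-2)) + 0 = (S + 2) + 0 = (2 + S) + 0 = 2 + S)
r((16 + 3)*(-11 + 14), z)**2 = (2 - 12)**2 = (-10)**2 = 100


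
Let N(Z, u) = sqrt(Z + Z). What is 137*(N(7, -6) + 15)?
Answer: 2055 + 137*sqrt(14) ≈ 2567.6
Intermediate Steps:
N(Z, u) = sqrt(2)*sqrt(Z) (N(Z, u) = sqrt(2*Z) = sqrt(2)*sqrt(Z))
137*(N(7, -6) + 15) = 137*(sqrt(2)*sqrt(7) + 15) = 137*(sqrt(14) + 15) = 137*(15 + sqrt(14)) = 2055 + 137*sqrt(14)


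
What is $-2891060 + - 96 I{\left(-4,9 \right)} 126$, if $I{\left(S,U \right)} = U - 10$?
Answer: $-2878964$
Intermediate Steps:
$I{\left(S,U \right)} = -10 + U$
$-2891060 + - 96 I{\left(-4,9 \right)} 126 = -2891060 + - 96 \left(-10 + 9\right) 126 = -2891060 + \left(-96\right) \left(-1\right) 126 = -2891060 + 96 \cdot 126 = -2891060 + 12096 = -2878964$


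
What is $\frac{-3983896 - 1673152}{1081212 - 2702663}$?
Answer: $\frac{5657048}{1621451} \approx 3.4889$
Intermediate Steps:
$\frac{-3983896 - 1673152}{1081212 - 2702663} = - \frac{5657048}{-1621451} = \left(-5657048\right) \left(- \frac{1}{1621451}\right) = \frac{5657048}{1621451}$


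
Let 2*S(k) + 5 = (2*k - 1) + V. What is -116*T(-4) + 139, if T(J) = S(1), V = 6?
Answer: 23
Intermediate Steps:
S(k) = k (S(k) = -5/2 + ((2*k - 1) + 6)/2 = -5/2 + ((-1 + 2*k) + 6)/2 = -5/2 + (5 + 2*k)/2 = -5/2 + (5/2 + k) = k)
T(J) = 1
-116*T(-4) + 139 = -116*1 + 139 = -116 + 139 = 23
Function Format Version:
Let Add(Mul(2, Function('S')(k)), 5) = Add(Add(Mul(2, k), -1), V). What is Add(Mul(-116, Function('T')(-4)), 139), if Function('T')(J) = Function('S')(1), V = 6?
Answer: 23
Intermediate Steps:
Function('S')(k) = k (Function('S')(k) = Add(Rational(-5, 2), Mul(Rational(1, 2), Add(Add(Mul(2, k), -1), 6))) = Add(Rational(-5, 2), Mul(Rational(1, 2), Add(Add(-1, Mul(2, k)), 6))) = Add(Rational(-5, 2), Mul(Rational(1, 2), Add(5, Mul(2, k)))) = Add(Rational(-5, 2), Add(Rational(5, 2), k)) = k)
Function('T')(J) = 1
Add(Mul(-116, Function('T')(-4)), 139) = Add(Mul(-116, 1), 139) = Add(-116, 139) = 23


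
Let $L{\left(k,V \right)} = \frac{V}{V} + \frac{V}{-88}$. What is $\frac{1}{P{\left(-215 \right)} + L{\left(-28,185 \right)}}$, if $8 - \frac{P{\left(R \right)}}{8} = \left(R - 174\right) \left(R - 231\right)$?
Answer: $- \frac{88}{122134241} \approx -7.2052 \cdot 10^{-7}$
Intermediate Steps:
$P{\left(R \right)} = 64 - 8 \left(-231 + R\right) \left(-174 + R\right)$ ($P{\left(R \right)} = 64 - 8 \left(R - 174\right) \left(R - 231\right) = 64 - 8 \left(-174 + R\right) \left(-231 + R\right) = 64 - 8 \left(-231 + R\right) \left(-174 + R\right)$)
$L{\left(k,V \right)} = 1 - \frac{V}{88}$ ($L{\left(k,V \right)} = 1 + V \left(- \frac{1}{88}\right) = 1 - \frac{V}{88}$)
$\frac{1}{P{\left(-215 \right)} + L{\left(-28,185 \right)}} = \frac{1}{\left(-321488 - 8 \left(-215\right)^{2} + 3240 \left(-215\right)\right) + \left(1 - \frac{185}{88}\right)} = \frac{1}{\left(-321488 - 369800 - 696600\right) + \left(1 - \frac{185}{88}\right)} = \frac{1}{\left(-321488 - 369800 - 696600\right) - \frac{97}{88}} = \frac{1}{-1387888 - \frac{97}{88}} = \frac{1}{- \frac{122134241}{88}} = - \frac{88}{122134241}$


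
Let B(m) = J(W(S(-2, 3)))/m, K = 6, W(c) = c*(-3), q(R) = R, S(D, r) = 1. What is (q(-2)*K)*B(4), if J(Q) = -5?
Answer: 15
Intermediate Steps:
W(c) = -3*c
B(m) = -5/m
(q(-2)*K)*B(4) = (-2*6)*(-5/4) = -(-60)/4 = -12*(-5/4) = 15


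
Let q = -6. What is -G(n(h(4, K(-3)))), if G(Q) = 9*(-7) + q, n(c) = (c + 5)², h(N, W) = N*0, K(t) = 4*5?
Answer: 69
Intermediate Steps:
K(t) = 20
h(N, W) = 0
n(c) = (5 + c)²
G(Q) = -69 (G(Q) = 9*(-7) - 6 = -63 - 6 = -69)
-G(n(h(4, K(-3)))) = -1*(-69) = 69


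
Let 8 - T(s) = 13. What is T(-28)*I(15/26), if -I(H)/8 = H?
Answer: 300/13 ≈ 23.077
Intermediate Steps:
I(H) = -8*H
T(s) = -5 (T(s) = 8 - 1*13 = 8 - 13 = -5)
T(-28)*I(15/26) = -(-40)*15/26 = -5*(-60/13) = 300/13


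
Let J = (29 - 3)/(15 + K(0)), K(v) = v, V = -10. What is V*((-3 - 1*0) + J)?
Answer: 38/3 ≈ 12.667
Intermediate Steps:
J = 26/15 (J = (29 - 3)/(15 + 0) = 26/15 ≈ 1.7333)
V*((-3 - 1*0) + J) = -10*((-3 - 1*0) + 26/15) = -10*((-3 + 0) + 26/15) = -10*(-3 + 26/15) = -10*(-19/15) = 38/3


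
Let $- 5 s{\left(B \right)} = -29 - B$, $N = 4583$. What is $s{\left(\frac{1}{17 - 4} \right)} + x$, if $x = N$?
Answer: $\frac{298273}{65} \approx 4588.8$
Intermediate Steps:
$x = 4583$
$s{\left(B \right)} = \frac{29}{5} + \frac{B}{5}$ ($s{\left(B \right)} = - \frac{-29 - B}{5} = \frac{29}{5} + \frac{B}{5}$)
$s{\left(\frac{1}{17 - 4} \right)} + x = \left(\frac{29}{5} + \frac{1}{5 \left(17 - 4\right)}\right) + 4583 = \left(\frac{29}{5} + \frac{1}{5 \cdot 13}\right) + 4583 = \left(\frac{29}{5} + \frac{1}{5} \cdot \frac{1}{13}\right) + 4583 = \left(\frac{29}{5} + \frac{1}{65}\right) + 4583 = \frac{378}{65} + 4583 = \frac{298273}{65}$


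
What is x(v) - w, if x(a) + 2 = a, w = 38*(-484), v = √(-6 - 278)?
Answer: 18390 + 2*I*√71 ≈ 18390.0 + 16.852*I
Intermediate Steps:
v = 2*I*√71 (v = √(-284) = 2*I*√71 ≈ 16.852*I)
w = -18392
x(a) = -2 + a
x(v) - w = (-2 + 2*I*√71) - 1*(-18392) = (-2 + 2*I*√71) + 18392 = 18390 + 2*I*√71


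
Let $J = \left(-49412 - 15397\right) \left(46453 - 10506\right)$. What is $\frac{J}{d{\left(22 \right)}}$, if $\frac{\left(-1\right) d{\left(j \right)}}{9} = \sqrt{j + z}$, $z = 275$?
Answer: $\frac{258854347 \sqrt{33}}{99} \approx 1.502 \cdot 10^{7}$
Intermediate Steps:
$d{\left(j \right)} = - 9 \sqrt{275 + j}$ ($d{\left(j \right)} = - 9 \sqrt{j + 275} = - 9 \sqrt{275 + j}$)
$J = -2329689123$ ($J = \left(-64809\right) 35947 = -2329689123$)
$\frac{J}{d{\left(22 \right)}} = - \frac{2329689123}{\left(-9\right) \sqrt{275 + 22}} = - \frac{2329689123}{\left(-9\right) \sqrt{297}} = - \frac{2329689123}{\left(-9\right) 3 \sqrt{33}} = - \frac{2329689123}{\left(-27\right) \sqrt{33}} = - 2329689123 \left(- \frac{\sqrt{33}}{891}\right) = \frac{258854347 \sqrt{33}}{99}$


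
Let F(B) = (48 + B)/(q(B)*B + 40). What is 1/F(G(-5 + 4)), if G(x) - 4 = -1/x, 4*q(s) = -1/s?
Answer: 3/4 ≈ 0.75000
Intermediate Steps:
q(s) = -1/(4*s) (q(s) = (-1/s)/4 = -1/(4*s))
G(x) = 4 - 1/x
F(B) = 64/53 + 4*B/159 (F(B) = (48 + B)/((-1/(4*B))*B + 40) = (48 + B)/(-1/4 + 40) = (48 + B)/(159/4) = (48 + B)*(4/159) = 64/53 + 4*B/159)
1/F(G(-5 + 4)) = 1/(64/53 + 4*(4 - 1/(-5 + 4))/159) = 1/(64/53 + 4*(4 - 1/(-1))/159) = 1/(64/53 + 4*(4 - 1*(-1))/159) = 1/(64/53 + 4*(4 + 1)/159) = 1/(64/53 + (4/159)*5) = 1/(64/53 + 20/159) = 1/(4/3) = 3/4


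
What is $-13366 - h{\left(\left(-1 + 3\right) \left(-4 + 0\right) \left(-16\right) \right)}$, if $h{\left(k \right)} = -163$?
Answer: $-13203$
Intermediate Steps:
$-13366 - h{\left(\left(-1 + 3\right) \left(-4 + 0\right) \left(-16\right) \right)} = -13366 - -163 = -13366 + 163 = -13203$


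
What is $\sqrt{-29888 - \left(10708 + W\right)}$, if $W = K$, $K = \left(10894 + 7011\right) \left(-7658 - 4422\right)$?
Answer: $2 \sqrt{54062951} \approx 14706.0$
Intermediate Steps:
$K = -216292400$ ($K = 17905 \left(-12080\right) = -216292400$)
$W = -216292400$
$\sqrt{-29888 - \left(10708 + W\right)} = \sqrt{-29888 - -216281692} = \sqrt{-29888 + \left(-10708 + 216292400\right)} = \sqrt{-29888 + 216281692} = \sqrt{216251804} = 2 \sqrt{54062951}$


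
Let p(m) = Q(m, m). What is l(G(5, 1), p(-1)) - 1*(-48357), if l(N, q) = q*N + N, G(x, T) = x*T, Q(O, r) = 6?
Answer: 48392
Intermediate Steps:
p(m) = 6
G(x, T) = T*x
l(N, q) = N + N*q (l(N, q) = N*q + N = N + N*q)
l(G(5, 1), p(-1)) - 1*(-48357) = (1*5)*(1 + 6) - 1*(-48357) = 5*7 + 48357 = 35 + 48357 = 48392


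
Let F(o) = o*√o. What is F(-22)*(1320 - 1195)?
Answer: -2750*I*√22 ≈ -12899.0*I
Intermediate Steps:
F(o) = o^(3/2)
F(-22)*(1320 - 1195) = (-22)^(3/2)*(1320 - 1195) = -22*I*√22*125 = -2750*I*√22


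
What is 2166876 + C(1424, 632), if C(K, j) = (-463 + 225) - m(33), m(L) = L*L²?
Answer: 2130701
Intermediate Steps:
m(L) = L³
C(K, j) = -36175 (C(K, j) = (-463 + 225) - 1*33³ = -238 - 1*35937 = -238 - 35937 = -36175)
2166876 + C(1424, 632) = 2166876 - 36175 = 2130701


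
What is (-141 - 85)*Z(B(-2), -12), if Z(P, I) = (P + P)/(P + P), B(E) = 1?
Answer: -226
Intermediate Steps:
Z(P, I) = 1 (Z(P, I) = (2*P)/((2*P)) = (2*P)*(1/(2*P)) = 1)
(-141 - 85)*Z(B(-2), -12) = (-141 - 85)*1 = -226*1 = -226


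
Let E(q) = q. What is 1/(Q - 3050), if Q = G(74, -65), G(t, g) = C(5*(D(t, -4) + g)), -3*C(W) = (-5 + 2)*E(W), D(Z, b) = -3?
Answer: -1/3390 ≈ -0.00029499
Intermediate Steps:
C(W) = W (C(W) = -(-5 + 2)*W/3 = -(-1)*W = W)
G(t, g) = -15 + 5*g (G(t, g) = 5*(-3 + g) = -15 + 5*g)
Q = -340 (Q = -15 + 5*(-65) = -15 - 325 = -340)
1/(Q - 3050) = 1/(-340 - 3050) = 1/(-3390) = -1/3390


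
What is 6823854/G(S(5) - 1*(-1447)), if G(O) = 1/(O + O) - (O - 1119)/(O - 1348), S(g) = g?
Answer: -128807068104/60433 ≈ -2.1314e+6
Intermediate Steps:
G(O) = 1/(2*O) - (-1119 + O)/(-1348 + O)
6823854/G(S(5) - 1*(-1447)) = 6823854/(((-674 - (5 - 1*(-1447))² + 2239*(5 - 1*(-1447))/2)/((5 - 1*(-1447))*(-1348 + (5 - 1*(-1447)))))) = 6823854/(((-674 - (5 + 1447)² + 2239*(5 + 1447)/2)/((5 + 1447)*(-1348 + (5 + 1447))))) = 6823854/(((-674 - 1*1452² + (2239/2)*1452)/(1452*(-1348 + 1452)))) = 6823854/(((1/1452)*(-674 - 1*2108304 + 1625514)/104)) = 6823854/(((1/1452)*(1/104)*(-674 - 2108304 + 1625514))) = 6823854/(((1/1452)*(1/104)*(-483464))) = 6823854/(-60433/18876) = 6823854*(-18876/60433) = -128807068104/60433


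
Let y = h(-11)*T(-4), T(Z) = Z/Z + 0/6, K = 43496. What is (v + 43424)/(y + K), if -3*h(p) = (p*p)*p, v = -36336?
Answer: 21264/131819 ≈ 0.16131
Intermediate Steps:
h(p) = -p**3/3 (h(p) = -p*p*p/3 = -p**2*p/3 = -p**3/3)
T(Z) = 1 (T(Z) = 1 + 0*(1/6) = 1 + 0 = 1)
y = 1331/3 (y = -1/3*(-11)**3*1 = -1/3*(-1331)*1 = (1331/3)*1 = 1331/3 ≈ 443.67)
(v + 43424)/(y + K) = (-36336 + 43424)/(1331/3 + 43496) = 7088/(131819/3) = 7088*(3/131819) = 21264/131819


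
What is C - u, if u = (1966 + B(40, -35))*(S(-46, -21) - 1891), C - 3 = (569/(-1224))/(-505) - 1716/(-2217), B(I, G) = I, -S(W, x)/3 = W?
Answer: 1606314372809411/456790680 ≈ 3.5165e+6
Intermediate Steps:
S(W, x) = -3*W
C = 1724357171/456790680 (C = 3 + ((569/(-1224))/(-505) - 1716/(-2217)) = 3 + ((569*(-1/1224))*(-1/505) - 1716*(-1/2217)) = 3 + (-569/1224*(-1/505) + 572/739) = 3 + (569/618120 + 572/739) = 3 + 353985131/456790680 = 1724357171/456790680 ≈ 3.7749)
u = -3516518 (u = (1966 + 40)*(-3*(-46) - 1891) = 2006*(138 - 1891) = 2006*(-1753) = -3516518)
C - u = 1724357171/456790680 - 1*(-3516518) = 1724357171/456790680 + 3516518 = 1606314372809411/456790680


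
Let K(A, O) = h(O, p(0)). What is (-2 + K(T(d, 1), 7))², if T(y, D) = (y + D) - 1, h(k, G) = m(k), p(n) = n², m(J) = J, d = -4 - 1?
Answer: 25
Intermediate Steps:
d = -5
h(k, G) = k
T(y, D) = -1 + D + y (T(y, D) = (D + y) - 1 = -1 + D + y)
K(A, O) = O
(-2 + K(T(d, 1), 7))² = (-2 + 7)² = 5² = 25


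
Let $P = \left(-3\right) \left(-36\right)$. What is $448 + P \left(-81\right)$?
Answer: $-8300$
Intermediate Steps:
$P = 108$
$448 + P \left(-81\right) = 448 + 108 \left(-81\right) = 448 - 8748 = -8300$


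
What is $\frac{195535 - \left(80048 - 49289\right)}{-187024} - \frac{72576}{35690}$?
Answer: $- \frac{1215894329}{417180410} \approx -2.9146$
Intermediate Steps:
$\frac{195535 - \left(80048 - 49289\right)}{-187024} - \frac{72576}{35690} = \left(195535 - 30759\right) \left(- \frac{1}{187024}\right) - \frac{36288}{17845} = 164776 \left(- \frac{1}{187024}\right) - \frac{36288}{17845} = - \frac{20597}{23378} - \frac{36288}{17845} = - \frac{1215894329}{417180410}$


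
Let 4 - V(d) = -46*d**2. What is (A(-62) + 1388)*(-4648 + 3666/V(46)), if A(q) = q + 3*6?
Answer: -152017371744/24335 ≈ -6.2469e+6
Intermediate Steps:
A(q) = 18 + q (A(q) = q + 18 = 18 + q)
V(d) = 4 + 46*d**2 (V(d) = 4 - (-46)*d**2 = 4 + 46*d**2)
(A(-62) + 1388)*(-4648 + 3666/V(46)) = ((18 - 62) + 1388)*(-4648 + 3666/(4 + 46*46**2)) = (-44 + 1388)*(-4648 + 3666/(4 + 46*2116)) = 1344*(-4648 + 3666/(4 + 97336)) = 1344*(-4648 + 3666/97340) = 1344*(-4648 + 3666*(1/97340)) = 1344*(-4648 + 1833/48670) = 1344*(-226216327/48670) = -152017371744/24335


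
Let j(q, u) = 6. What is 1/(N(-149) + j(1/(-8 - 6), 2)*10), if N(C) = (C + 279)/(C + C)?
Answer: 149/8875 ≈ 0.016789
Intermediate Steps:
N(C) = (279 + C)/(2*C) (N(C) = (279 + C)/((2*C)) = (279 + C)*(1/(2*C)) = (279 + C)/(2*C))
1/(N(-149) + j(1/(-8 - 6), 2)*10) = 1/((½)*(279 - 149)/(-149) + 6*10) = 1/((½)*(-1/149)*130 + 60) = 1/(-65/149 + 60) = 1/(8875/149) = 149/8875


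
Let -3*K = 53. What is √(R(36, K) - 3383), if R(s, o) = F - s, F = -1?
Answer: 6*I*√95 ≈ 58.481*I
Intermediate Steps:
K = -53/3 (K = -⅓*53 = -53/3 ≈ -17.667)
R(s, o) = -1 - s
√(R(36, K) - 3383) = √((-1 - 1*36) - 3383) = √((-1 - 36) - 3383) = √(-37 - 3383) = √(-3420) = 6*I*√95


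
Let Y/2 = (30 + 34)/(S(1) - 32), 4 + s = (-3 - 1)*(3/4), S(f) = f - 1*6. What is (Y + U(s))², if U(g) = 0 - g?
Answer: 17161/1369 ≈ 12.535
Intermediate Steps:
S(f) = -6 + f (S(f) = f - 6 = -6 + f)
s = -7 (s = -4 + (-3 - 1)*(3/4) = -4 - 12/4 = -4 - 4*¾ = -4 - 3 = -7)
U(g) = -g
Y = -128/37 (Y = 2*((30 + 34)/((-6 + 1) - 32)) = 2*(64/(-5 - 32)) = 2*(64/(-37)) = 2*(64*(-1/37)) = 2*(-64/37) = -128/37 ≈ -3.4595)
(Y + U(s))² = (-128/37 - 1*(-7))² = (-128/37 + 7)² = (131/37)² = 17161/1369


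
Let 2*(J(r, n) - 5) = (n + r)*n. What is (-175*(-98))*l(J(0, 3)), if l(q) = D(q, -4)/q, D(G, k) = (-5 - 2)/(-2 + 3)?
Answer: -240100/19 ≈ -12637.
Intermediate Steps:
J(r, n) = 5 + n*(n + r)/2 (J(r, n) = 5 + ((n + r)*n)/2 = 5 + (n*(n + r))/2 = 5 + n*(n + r)/2)
D(G, k) = -7 (D(G, k) = -7/1 = -7*1 = -7)
l(q) = -7/q
(-175*(-98))*l(J(0, 3)) = (-175*(-98))*(-7/(5 + (1/2)*3**2 + (1/2)*3*0)) = 17150*(-7/(5 + (1/2)*9 + 0)) = 17150*(-7/(5 + 9/2 + 0)) = 17150*(-7/19/2) = 17150*(-7*2/19) = 17150*(-14/19) = -240100/19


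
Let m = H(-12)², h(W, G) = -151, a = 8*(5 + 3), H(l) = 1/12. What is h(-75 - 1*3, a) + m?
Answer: -21743/144 ≈ -150.99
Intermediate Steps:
H(l) = 1/12
a = 64 (a = 8*8 = 64)
m = 1/144 (m = (1/12)² = 1/144 ≈ 0.0069444)
h(-75 - 1*3, a) + m = -151 + 1/144 = -21743/144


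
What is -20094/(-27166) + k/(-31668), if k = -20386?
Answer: 17502101/12651366 ≈ 1.3834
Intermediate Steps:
-20094/(-27166) + k/(-31668) = -20094/(-27166) - 20386/(-31668) = -20094*(-1/27166) - 20386*(-1/31668) = 591/799 + 10193/15834 = 17502101/12651366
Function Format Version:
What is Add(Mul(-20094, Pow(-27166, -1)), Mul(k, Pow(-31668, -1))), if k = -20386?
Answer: Rational(17502101, 12651366) ≈ 1.3834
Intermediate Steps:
Add(Mul(-20094, Pow(-27166, -1)), Mul(k, Pow(-31668, -1))) = Add(Mul(-20094, Pow(-27166, -1)), Mul(-20386, Pow(-31668, -1))) = Add(Mul(-20094, Rational(-1, 27166)), Mul(-20386, Rational(-1, 31668))) = Add(Rational(591, 799), Rational(10193, 15834)) = Rational(17502101, 12651366)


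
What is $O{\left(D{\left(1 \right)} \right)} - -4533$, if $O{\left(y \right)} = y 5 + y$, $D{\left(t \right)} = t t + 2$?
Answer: $4551$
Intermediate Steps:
$D{\left(t \right)} = 2 + t^{2}$ ($D{\left(t \right)} = t^{2} + 2 = 2 + t^{2}$)
$O{\left(y \right)} = 6 y$ ($O{\left(y \right)} = 5 y + y = 6 y$)
$O{\left(D{\left(1 \right)} \right)} - -4533 = 6 \left(2 + 1^{2}\right) - -4533 = 6 \left(2 + 1\right) + 4533 = 6 \cdot 3 + 4533 = 18 + 4533 = 4551$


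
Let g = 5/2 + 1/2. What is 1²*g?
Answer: 3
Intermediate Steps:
g = 3 (g = 5*(½) + 1*(½) = 5/2 + ½ = 3)
1²*g = 1²*3 = 1*3 = 3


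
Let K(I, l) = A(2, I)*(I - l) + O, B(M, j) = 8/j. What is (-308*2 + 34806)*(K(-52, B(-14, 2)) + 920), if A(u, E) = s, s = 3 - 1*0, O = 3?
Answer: 25813450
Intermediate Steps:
s = 3 (s = 3 + 0 = 3)
A(u, E) = 3
K(I, l) = 3 - 3*l + 3*I (K(I, l) = 3*(I - l) + 3 = (-3*l + 3*I) + 3 = 3 - 3*l + 3*I)
(-308*2 + 34806)*(K(-52, B(-14, 2)) + 920) = (-308*2 + 34806)*((3 - 24/2 + 3*(-52)) + 920) = (-616 + 34806)*((3 - 24/2 - 156) + 920) = 34190*((3 - 3*4 - 156) + 920) = 34190*((3 - 12 - 156) + 920) = 34190*(-165 + 920) = 34190*755 = 25813450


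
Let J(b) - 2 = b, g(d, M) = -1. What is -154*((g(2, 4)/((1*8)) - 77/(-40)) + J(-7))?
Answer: 2464/5 ≈ 492.80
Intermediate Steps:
J(b) = 2 + b
-154*((g(2, 4)/((1*8)) - 77/(-40)) + J(-7)) = -154*((-1/(1*8) - 77/(-40)) + (2 - 7)) = -154*((-1/8 - 77*(-1/40)) - 5) = -154*((-1*⅛ + 77/40) - 5) = -154*((-⅛ + 77/40) - 5) = -154*(9/5 - 5) = -154*(-16/5) = 2464/5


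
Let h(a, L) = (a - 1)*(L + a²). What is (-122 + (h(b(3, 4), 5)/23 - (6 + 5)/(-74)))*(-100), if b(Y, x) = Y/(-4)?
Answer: 166489075/13616 ≈ 12227.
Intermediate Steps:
b(Y, x) = -Y/4 (b(Y, x) = Y*(-¼) = -Y/4)
h(a, L) = (-1 + a)*(L + a²)
(-122 + (h(b(3, 4), 5)/23 - (6 + 5)/(-74)))*(-100) = (-122 + (((-¼*3)³ - 1*5 - (-¼*3)² + 5*(-¼*3))/23 - (6 + 5)/(-74)))*(-100) = (-122 + (((-¾)³ - 5 - (-¾)² + 5*(-¾))*(1/23) - 1*11*(-1/74)))*(-100) = (-122 + ((-27/64 - 5 - 1*9/16 - 15/4)*(1/23) - 11*(-1/74)))*(-100) = (-122 + ((-27/64 - 5 - 9/16 - 15/4)*(1/23) + 11/74))*(-100) = (-122 + (-623/64*1/23 + 11/74))*(-100) = (-122 + (-623/1472 + 11/74))*(-100) = (-122 - 14955/54464)*(-100) = -6659563/54464*(-100) = 166489075/13616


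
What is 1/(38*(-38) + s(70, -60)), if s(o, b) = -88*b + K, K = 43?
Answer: 1/3879 ≈ 0.00025780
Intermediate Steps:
s(o, b) = 43 - 88*b (s(o, b) = -88*b + 43 = 43 - 88*b)
1/(38*(-38) + s(70, -60)) = 1/(38*(-38) + (43 - 88*(-60))) = 1/(-1444 + (43 + 5280)) = 1/(-1444 + 5323) = 1/3879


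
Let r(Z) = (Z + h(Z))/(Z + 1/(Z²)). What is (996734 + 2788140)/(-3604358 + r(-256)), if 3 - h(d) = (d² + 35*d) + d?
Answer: -31749822422955/30233690767421 ≈ -1.0501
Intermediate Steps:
h(d) = 3 - d² - 36*d (h(d) = 3 - ((d² + 35*d) + d) = 3 - (d² + 36*d) = 3 + (-d² - 36*d) = 3 - d² - 36*d)
r(Z) = (3 - Z² - 35*Z)/(Z + Z⁻²) (r(Z) = (Z + (3 - Z² - 36*Z))/(Z + 1/(Z²)) = (3 - Z² - 35*Z)/(Z + Z⁻²))
(996734 + 2788140)/(-3604358 + r(-256)) = (996734 + 2788140)/(-3604358 + (-256)²*(3 - 1*(-256)² - 35*(-256))/(1 + (-256)³)) = 3784874/(-3604358 + 65536*(3 - 1*65536 + 8960)/(1 - 16777216)) = 3784874/(-3604358 + 65536*(3 - 65536 + 8960)/(-16777215)) = 3784874/(-3604358 + 65536*(-1/16777215)*(-56573)) = 3784874/(-3604358 + 3707568128/16777215) = 3784874/(-60467381534842/16777215) = 3784874*(-16777215/60467381534842) = -31749822422955/30233690767421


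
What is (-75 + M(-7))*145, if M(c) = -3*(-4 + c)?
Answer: -6090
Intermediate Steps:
M(c) = 12 - 3*c
(-75 + M(-7))*145 = (-75 + (12 - 3*(-7)))*145 = (-75 + (12 + 21))*145 = (-75 + 33)*145 = -42*145 = -6090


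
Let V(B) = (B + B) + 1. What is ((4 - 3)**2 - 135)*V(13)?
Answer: -3618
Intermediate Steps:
V(B) = 1 + 2*B (V(B) = 2*B + 1 = 1 + 2*B)
((4 - 3)**2 - 135)*V(13) = ((4 - 3)**2 - 135)*(1 + 2*13) = (1**2 - 135)*(1 + 26) = (1 - 135)*27 = -134*27 = -3618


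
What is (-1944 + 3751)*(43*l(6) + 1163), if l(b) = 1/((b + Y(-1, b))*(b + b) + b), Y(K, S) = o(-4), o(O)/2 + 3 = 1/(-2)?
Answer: 12531545/6 ≈ 2.0886e+6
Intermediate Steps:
o(O) = -7 (o(O) = -6 + 2*(1/(-2)) = -6 + 2*(1*(-½)) = -6 + 2*(-½) = -6 - 1 = -7)
Y(K, S) = -7
l(b) = 1/(b + 2*b*(-7 + b)) (l(b) = 1/((b - 7)*(b + b) + b) = 1/((-7 + b)*(2*b) + b) = 1/(2*b*(-7 + b) + b) = 1/(b + 2*b*(-7 + b)))
(-1944 + 3751)*(43*l(6) + 1163) = (-1944 + 3751)*(43*(1/(6*(-13 + 2*6))) + 1163) = 1807*(43*(1/(6*(-13 + 12))) + 1163) = 1807*(43*((⅙)/(-1)) + 1163) = 1807*(43*((⅙)*(-1)) + 1163) = 1807*(43*(-⅙) + 1163) = 1807*(-43/6 + 1163) = 1807*(6935/6) = 12531545/6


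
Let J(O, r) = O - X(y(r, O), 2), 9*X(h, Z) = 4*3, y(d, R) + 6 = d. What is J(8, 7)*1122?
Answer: 7480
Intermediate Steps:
y(d, R) = -6 + d
X(h, Z) = 4/3 (X(h, Z) = (4*3)/9 = (⅑)*12 = 4/3)
J(O, r) = -4/3 + O (J(O, r) = O - 1*4/3 = O - 4/3 = -4/3 + O)
J(8, 7)*1122 = (-4/3 + 8)*1122 = (20/3)*1122 = 7480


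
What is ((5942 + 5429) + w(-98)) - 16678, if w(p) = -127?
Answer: -5434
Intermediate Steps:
((5942 + 5429) + w(-98)) - 16678 = ((5942 + 5429) - 127) - 16678 = (11371 - 127) - 16678 = 11244 - 16678 = -5434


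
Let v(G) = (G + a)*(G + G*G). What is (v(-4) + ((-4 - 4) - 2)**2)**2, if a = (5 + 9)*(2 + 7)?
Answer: 2446096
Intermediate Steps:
a = 126 (a = 14*9 = 126)
v(G) = (126 + G)*(G + G**2) (v(G) = (G + 126)*(G + G*G) = (126 + G)*(G + G**2))
(v(-4) + ((-4 - 4) - 2)**2)**2 = (-4*(126 + (-4)**2 + 127*(-4)) + ((-4 - 4) - 2)**2)**2 = (-4*(126 + 16 - 508) + (-8 - 2)**2)**2 = (-4*(-366) + (-10)**2)**2 = (1464 + 100)**2 = 1564**2 = 2446096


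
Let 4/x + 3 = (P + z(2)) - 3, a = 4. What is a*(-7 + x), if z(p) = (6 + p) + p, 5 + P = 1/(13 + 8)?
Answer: -224/5 ≈ -44.800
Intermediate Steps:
P = -104/21 (P = -5 + 1/(13 + 8) = -5 + 1/21 = -104/21 ≈ -4.9524)
z(p) = 6 + 2*p
x = -21/5 (x = 4/(-3 + ((-104/21 + (6 + 2*2)) - 3)) = 4/(-3 + ((-104/21 + (6 + 4)) - 3)) = 4/(-3 + ((-104/21 + 10) - 3)) = 4/(-3 + (106/21 - 3)) = 4/(-3 + 43/21) = 4/(-20/21) = 4*(-21/20) = -21/5 ≈ -4.2000)
a*(-7 + x) = 4*(-7 - 21/5) = 4*(-56/5) = -224/5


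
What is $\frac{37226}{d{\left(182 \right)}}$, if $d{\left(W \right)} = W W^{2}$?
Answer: $\frac{2659}{430612} \approx 0.0061749$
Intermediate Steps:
$d{\left(W \right)} = W^{3}$
$\frac{37226}{d{\left(182 \right)}} = \frac{37226}{182^{3}} = \frac{37226}{6028568} = 37226 \cdot \frac{1}{6028568} = \frac{2659}{430612}$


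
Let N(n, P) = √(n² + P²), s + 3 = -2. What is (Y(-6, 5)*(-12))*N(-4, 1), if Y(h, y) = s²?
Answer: -300*√17 ≈ -1236.9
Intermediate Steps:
s = -5 (s = -3 - 2 = -5)
Y(h, y) = 25 (Y(h, y) = (-5)² = 25)
N(n, P) = √(P² + n²)
(Y(-6, 5)*(-12))*N(-4, 1) = (25*(-12))*√(1² + (-4)²) = -300*√(1 + 16) = -300*√17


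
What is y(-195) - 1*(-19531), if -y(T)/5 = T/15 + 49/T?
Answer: 764293/39 ≈ 19597.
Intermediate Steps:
y(T) = -245/T - T/3 (y(T) = -5*(T/15 + 49/T) = -5*(49/T + T/15) = -245/T - T/3)
y(-195) - 1*(-19531) = (-245/(-195) - ⅓*(-195)) - 1*(-19531) = (-245*(-1/195) + 65) + 19531 = (49/39 + 65) + 19531 = 2584/39 + 19531 = 764293/39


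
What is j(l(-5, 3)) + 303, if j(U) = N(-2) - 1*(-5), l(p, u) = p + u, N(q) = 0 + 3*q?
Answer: 302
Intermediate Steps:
N(q) = 3*q
j(U) = -1 (j(U) = 3*(-2) - 1*(-5) = -6 + 5 = -1)
j(l(-5, 3)) + 303 = -1 + 303 = 302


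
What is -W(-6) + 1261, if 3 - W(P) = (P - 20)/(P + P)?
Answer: 7561/6 ≈ 1260.2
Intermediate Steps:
W(P) = 3 - (-20 + P)/(2*P) (W(P) = 3 - (P - 20)/(P + P) = 3 - (-20 + P)/(2*P))
-W(-6) + 1261 = -(5/2 + 10/(-6)) + 1261 = -(5/2 + 10*(-⅙)) + 1261 = -(5/2 - 5/3) + 1261 = -1*⅚ + 1261 = -⅚ + 1261 = 7561/6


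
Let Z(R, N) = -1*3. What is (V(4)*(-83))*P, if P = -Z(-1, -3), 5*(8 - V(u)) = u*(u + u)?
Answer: -1992/5 ≈ -398.40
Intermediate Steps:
Z(R, N) = -3
V(u) = 8 - 2*u**2/5 (V(u) = 8 - u*(u + u)/5 = 8 - u*2*u/5 = 8 - 2*u**2/5)
P = 3 (P = -1*(-3) = 3)
(V(4)*(-83))*P = ((8 - 2/5*4**2)*(-83))*3 = ((8 - 2/5*16)*(-83))*3 = ((8 - 32/5)*(-83))*3 = ((8/5)*(-83))*3 = -664/5*3 = -1992/5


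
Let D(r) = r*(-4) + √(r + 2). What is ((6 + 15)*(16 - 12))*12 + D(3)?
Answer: 996 + √5 ≈ 998.24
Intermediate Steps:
D(r) = √(2 + r) - 4*r (D(r) = -4*r + √(2 + r) = √(2 + r) - 4*r)
((6 + 15)*(16 - 12))*12 + D(3) = ((6 + 15)*(16 - 12))*12 + (√(2 + 3) - 4*3) = (21*4)*12 + (√5 - 12) = 84*12 + (-12 + √5) = 1008 + (-12 + √5) = 996 + √5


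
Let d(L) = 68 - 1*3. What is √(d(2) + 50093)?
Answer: √50158 ≈ 223.96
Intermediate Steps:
d(L) = 65 (d(L) = 68 - 3 = 65)
√(d(2) + 50093) = √(65 + 50093) = √50158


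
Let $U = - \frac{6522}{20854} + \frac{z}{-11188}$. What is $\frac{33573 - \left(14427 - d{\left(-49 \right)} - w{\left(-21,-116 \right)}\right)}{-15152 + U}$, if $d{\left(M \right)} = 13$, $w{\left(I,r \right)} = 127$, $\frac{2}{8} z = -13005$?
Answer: $- \frac{281231528117}{220885639685} \approx -1.2732$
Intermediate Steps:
$z = -52020$ ($z = 4 \left(-13005\right) = -52020$)
$U = \frac{126482118}{29164319}$ ($U = - \frac{6522}{20854} - \frac{52020}{-11188} = \left(-6522\right) \frac{1}{20854} - - \frac{13005}{2797} = - \frac{3261}{10427} + \frac{13005}{2797} = \frac{126482118}{29164319} \approx 4.3369$)
$\frac{33573 - \left(14427 - d{\left(-49 \right)} - w{\left(-21,-116 \right)}\right)}{-15152 + U} = \frac{33573 + \left(\left(127 + 13\right) - 14427\right)}{-15152 + \frac{126482118}{29164319}} = \frac{33573 + \left(140 - 14427\right)}{- \frac{441771279370}{29164319}} = \left(33573 - 14287\right) \left(- \frac{29164319}{441771279370}\right) = 19286 \left(- \frac{29164319}{441771279370}\right) = - \frac{281231528117}{220885639685}$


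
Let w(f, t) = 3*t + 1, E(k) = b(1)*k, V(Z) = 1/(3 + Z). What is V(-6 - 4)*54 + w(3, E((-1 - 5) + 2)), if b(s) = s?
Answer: -131/7 ≈ -18.714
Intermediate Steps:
E(k) = k (E(k) = 1*k = k)
w(f, t) = 1 + 3*t
V(-6 - 4)*54 + w(3, E((-1 - 5) + 2)) = 54/(3 + (-6 - 4)) + (1 + 3*((-1 - 5) + 2)) = 54/(3 - 10) + (1 + 3*(-6 + 2)) = 54/(-7) + (1 + 3*(-4)) = -⅐*54 + (1 - 12) = -54/7 - 11 = -131/7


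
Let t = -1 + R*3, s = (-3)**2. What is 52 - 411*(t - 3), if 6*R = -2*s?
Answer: 5395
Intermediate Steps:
s = 9
R = -3 (R = (-2*9)/6 = (1/6)*(-18) = -3)
t = -10 (t = -1 - 3*3 = -1 - 9 = -10)
52 - 411*(t - 3) = 52 - 411*(-10 - 3) = 52 - 411*(-13) = 52 - 137*(-39) = 52 + 5343 = 5395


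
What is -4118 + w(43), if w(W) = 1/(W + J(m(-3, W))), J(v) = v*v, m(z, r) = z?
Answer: -214135/52 ≈ -4118.0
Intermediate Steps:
J(v) = v**2
w(W) = 1/(9 + W) (w(W) = 1/(W + (-3)**2) = 1/(W + 9) = 1/(9 + W))
-4118 + w(43) = -4118 + 1/(9 + 43) = -4118 + 1/52 = -214135/52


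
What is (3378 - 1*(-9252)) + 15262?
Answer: 27892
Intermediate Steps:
(3378 - 1*(-9252)) + 15262 = (3378 + 9252) + 15262 = 12630 + 15262 = 27892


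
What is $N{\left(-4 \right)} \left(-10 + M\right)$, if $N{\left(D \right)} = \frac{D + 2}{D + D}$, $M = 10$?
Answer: $0$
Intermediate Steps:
$N{\left(D \right)} = \frac{2 + D}{2 D}$
$N{\left(-4 \right)} \left(-10 + M\right) = \frac{2 - 4}{2 \left(-4\right)} \left(-10 + 10\right) = \frac{1}{2} \left(- \frac{1}{4}\right) \left(-2\right) 0 = \frac{1}{4} \cdot 0 = 0$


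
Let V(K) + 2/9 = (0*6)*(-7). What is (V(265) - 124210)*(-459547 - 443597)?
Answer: 336539150816/3 ≈ 1.1218e+11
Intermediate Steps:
V(K) = -2/9 (V(K) = -2/9 + (0*6)*(-7) = -2/9 + 0*(-7) = -2/9 + 0 = -2/9)
(V(265) - 124210)*(-459547 - 443597) = (-2/9 - 124210)*(-459547 - 443597) = -1117892/9*(-903144) = 336539150816/3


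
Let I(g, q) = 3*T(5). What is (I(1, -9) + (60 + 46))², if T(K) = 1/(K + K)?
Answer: 1129969/100 ≈ 11300.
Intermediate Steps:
T(K) = 1/(2*K)
I(g, q) = 3/10 (I(g, q) = 3*((½)/5) = 3*((½)*(⅕)) = 3*(⅒) = 3/10)
(I(1, -9) + (60 + 46))² = (3/10 + (60 + 46))² = (3/10 + 106)² = (1063/10)² = 1129969/100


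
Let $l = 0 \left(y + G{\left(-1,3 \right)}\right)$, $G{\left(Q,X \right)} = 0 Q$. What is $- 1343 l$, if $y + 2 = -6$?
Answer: $0$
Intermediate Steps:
$y = -8$ ($y = -2 - 6 = -8$)
$G{\left(Q,X \right)} = 0$
$l = 0$ ($l = 0 \left(-8 + 0\right) = 0 \left(-8\right) = 0$)
$- 1343 l = \left(-1343\right) 0 = 0$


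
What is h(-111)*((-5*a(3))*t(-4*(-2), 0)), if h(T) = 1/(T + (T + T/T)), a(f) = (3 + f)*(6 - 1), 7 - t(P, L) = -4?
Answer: 1650/221 ≈ 7.4661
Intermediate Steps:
t(P, L) = 11 (t(P, L) = 7 - 1*(-4) = 7 + 4 = 11)
a(f) = 15 + 5*f (a(f) = (3 + f)*5 = 15 + 5*f)
h(T) = 1/(1 + 2*T) (h(T) = 1/(T + (T + 1)) = 1/(T + (1 + T)) = 1/(1 + 2*T))
h(-111)*((-5*a(3))*t(-4*(-2), 0)) = (-5*(15 + 5*3)*11)/(1 + 2*(-111)) = (-5*(15 + 15)*11)/(1 - 222) = (-5*30*11)/(-221) = -(-150)*11/221 = -1/221*(-1650) = 1650/221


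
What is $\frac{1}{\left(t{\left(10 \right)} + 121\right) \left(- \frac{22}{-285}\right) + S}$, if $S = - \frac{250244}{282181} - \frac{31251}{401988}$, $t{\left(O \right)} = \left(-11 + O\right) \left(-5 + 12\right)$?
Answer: $\frac{189055626380}{1481333639639} \approx 0.12763$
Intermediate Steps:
$t{\left(O \right)} = -77 + 7 O$ ($t{\left(O \right)} = \left(-11 + O\right) 7 = -77 + 7 O$)
$S = - \frac{36471174501}{37811125276}$ ($S = \left(-250244\right) \frac{1}{282181} - \frac{10417}{133996} = - \frac{250244}{282181} - \frac{10417}{133996} = - \frac{36471174501}{37811125276} \approx -0.96456$)
$\frac{1}{\left(t{\left(10 \right)} + 121\right) \left(- \frac{22}{-285}\right) + S} = \frac{1}{\left(\left(-77 + 7 \cdot 10\right) + 121\right) \left(- \frac{22}{-285}\right) - \frac{36471174501}{37811125276}} = \frac{1}{\left(\left(-77 + 70\right) + 121\right) \left(\left(-22\right) \left(- \frac{1}{285}\right)\right) - \frac{36471174501}{37811125276}} = \frac{1}{\left(-7 + 121\right) \frac{22}{285} - \frac{36471174501}{37811125276}} = \frac{1}{114 \cdot \frac{22}{285} - \frac{36471174501}{37811125276}} = \frac{1}{\frac{44}{5} - \frac{36471174501}{37811125276}} = \frac{1}{\frac{1481333639639}{189055626380}} = \frac{189055626380}{1481333639639}$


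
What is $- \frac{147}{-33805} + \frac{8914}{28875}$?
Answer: $\frac{61116479}{195223875} \approx 0.31306$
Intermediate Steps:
$- \frac{147}{-33805} + \frac{8914}{28875} = \left(-147\right) \left(- \frac{1}{33805}\right) + 8914 \cdot \frac{1}{28875} = \frac{147}{33805} + \frac{8914}{28875} = \frac{61116479}{195223875}$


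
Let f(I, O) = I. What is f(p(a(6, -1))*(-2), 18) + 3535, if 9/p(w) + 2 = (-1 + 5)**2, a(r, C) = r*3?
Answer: 24736/7 ≈ 3533.7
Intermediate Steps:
a(r, C) = 3*r
p(w) = 9/14 (p(w) = 9/(-2 + (-1 + 5)**2) = 9/(-2 + 4**2) = 9/(-2 + 16) = 9/14)
f(p(a(6, -1))*(-2), 18) + 3535 = (9/14)*(-2) + 3535 = -9/7 + 3535 = 24736/7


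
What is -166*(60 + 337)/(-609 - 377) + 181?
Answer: 122184/493 ≈ 247.84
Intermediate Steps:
-166*(60 + 337)/(-609 - 377) + 181 = -65902/(-986) + 181 = -65902*(-1)/986 + 181 = -166*(-397/986) + 181 = 32951/493 + 181 = 122184/493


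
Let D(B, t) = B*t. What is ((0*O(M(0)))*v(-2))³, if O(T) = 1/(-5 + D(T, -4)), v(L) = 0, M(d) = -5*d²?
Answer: 0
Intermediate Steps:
O(T) = 1/(-5 - 4*T) (O(T) = 1/(-5 + T*(-4)) = 1/(-5 - 4*T))
((0*O(M(0)))*v(-2))³ = ((0/(-5 - (-20)*0²))*0)³ = ((0/(-5 - (-20)*0))*0)³ = ((0/(-5 - 4*0))*0)³ = ((0/(-5 + 0))*0)³ = ((0/(-5))*0)³ = ((0*(-⅕))*0)³ = (0*0)³ = 0³ = 0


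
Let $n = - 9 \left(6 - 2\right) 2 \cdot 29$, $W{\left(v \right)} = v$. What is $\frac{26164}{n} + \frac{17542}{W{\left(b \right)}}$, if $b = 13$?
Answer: $\frac{9071891}{6786} \approx 1336.9$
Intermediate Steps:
$n = -2088$ ($n = - 9 \cdot 4 \cdot 2 \cdot 29 = \left(-9\right) 8 \cdot 29 = \left(-72\right) 29 = -2088$)
$\frac{26164}{n} + \frac{17542}{W{\left(b \right)}} = \frac{26164}{-2088} + \frac{17542}{13} = 26164 \left(- \frac{1}{2088}\right) + 17542 \cdot \frac{1}{13} = - \frac{6541}{522} + \frac{17542}{13} = \frac{9071891}{6786}$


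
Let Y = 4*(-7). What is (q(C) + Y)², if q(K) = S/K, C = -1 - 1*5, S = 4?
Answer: 7396/9 ≈ 821.78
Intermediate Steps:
C = -6 (C = -1 - 5 = -6)
q(K) = 4/K
Y = -28
(q(C) + Y)² = (4/(-6) - 28)² = (4*(-⅙) - 28)² = (-⅔ - 28)² = (-86/3)² = 7396/9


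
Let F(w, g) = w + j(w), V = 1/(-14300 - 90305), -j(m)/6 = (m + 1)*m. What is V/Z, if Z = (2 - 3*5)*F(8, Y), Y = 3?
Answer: -1/576582760 ≈ -1.7344e-9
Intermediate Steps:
j(m) = -6*m*(1 + m) (j(m) = -6*(m + 1)*m = -6*(1 + m)*m = -6*m*(1 + m))
V = -1/104605 (V = 1/(-104605) = -1/104605 ≈ -9.5598e-6)
F(w, g) = w - 6*w*(1 + w)
Z = 5512 (Z = (2 - 3*5)*(8*(-5 - 6*8)) = (2 - 15)*(8*(-5 - 48)) = -104*(-53) = -13*(-424) = 5512)
V/Z = -1/104605/5512 = -1/104605*1/5512 = -1/576582760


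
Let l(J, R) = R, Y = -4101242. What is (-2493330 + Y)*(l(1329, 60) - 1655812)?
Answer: 10918975778144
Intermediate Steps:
(-2493330 + Y)*(l(1329, 60) - 1655812) = (-2493330 - 4101242)*(60 - 1655812) = -6594572*(-1655752) = 10918975778144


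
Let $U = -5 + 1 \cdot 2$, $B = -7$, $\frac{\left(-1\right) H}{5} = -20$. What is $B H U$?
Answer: $2100$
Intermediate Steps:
$H = 100$ ($H = \left(-5\right) \left(-20\right) = 100$)
$U = -3$ ($U = -5 + 2 = -3$)
$B H U = \left(-7\right) 100 \left(-3\right) = \left(-700\right) \left(-3\right) = 2100$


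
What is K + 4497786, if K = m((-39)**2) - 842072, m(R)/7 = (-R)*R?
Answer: -12538373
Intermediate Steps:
m(R) = -7*R**2 (m(R) = 7*((-R)*R) = 7*(-R**2) = -7*R**2)
K = -17036159 (K = -7*((-39)**2)**2 - 842072 = -7*1521**2 - 842072 = -7*2313441 - 842072 = -16194087 - 842072 = -17036159)
K + 4497786 = -17036159 + 4497786 = -12538373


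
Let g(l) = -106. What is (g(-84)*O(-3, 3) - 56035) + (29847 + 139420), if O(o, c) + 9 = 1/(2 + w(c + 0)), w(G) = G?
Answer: 570824/5 ≈ 1.1416e+5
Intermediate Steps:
O(o, c) = -9 + 1/(2 + c) (O(o, c) = -9 + 1/(2 + (c + 0)) = -9 + 1/(2 + c))
(g(-84)*O(-3, 3) - 56035) + (29847 + 139420) = (-106*(-17 - 9*3)/(2 + 3) - 56035) + (29847 + 139420) = (-106*(-17 - 27)/5 - 56035) + 169267 = (-106*(-44)/5 - 56035) + 169267 = (-106*(-44/5) - 56035) + 169267 = (4664/5 - 56035) + 169267 = -275511/5 + 169267 = 570824/5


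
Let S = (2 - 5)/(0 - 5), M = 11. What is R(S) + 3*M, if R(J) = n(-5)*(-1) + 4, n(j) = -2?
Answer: 39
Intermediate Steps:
S = ⅗ (S = -3/(-5) = -3*(-⅕) = ⅗ ≈ 0.60000)
R(J) = 6 (R(J) = -2*(-1) + 4 = 2 + 4 = 6)
R(S) + 3*M = 6 + 3*11 = 6 + 33 = 39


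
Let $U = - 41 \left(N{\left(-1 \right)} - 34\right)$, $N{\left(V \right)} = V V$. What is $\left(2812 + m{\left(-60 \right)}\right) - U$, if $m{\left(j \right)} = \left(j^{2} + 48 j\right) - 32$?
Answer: $2147$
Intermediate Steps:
$N{\left(V \right)} = V^{2}$
$m{\left(j \right)} = -32 + j^{2} + 48 j$
$U = 1353$ ($U = - 41 \left(\left(-1\right)^{2} - 34\right) = - 41 \left(1 - 34\right) = \left(-41\right) \left(-33\right) = 1353$)
$\left(2812 + m{\left(-60 \right)}\right) - U = \left(2812 + \left(-32 + \left(-60\right)^{2} + 48 \left(-60\right)\right)\right) - 1353 = \left(2812 - -688\right) - 1353 = \left(2812 + 688\right) - 1353 = 3500 - 1353 = 2147$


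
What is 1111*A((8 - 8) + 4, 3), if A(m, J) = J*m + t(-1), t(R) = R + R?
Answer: 11110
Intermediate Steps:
t(R) = 2*R
A(m, J) = -2 + J*m (A(m, J) = J*m + 2*(-1) = J*m - 2 = -2 + J*m)
1111*A((8 - 8) + 4, 3) = 1111*(-2 + 3*((8 - 8) + 4)) = 1111*(-2 + 3*(0 + 4)) = 1111*(-2 + 3*4) = 1111*(-2 + 12) = 1111*10 = 11110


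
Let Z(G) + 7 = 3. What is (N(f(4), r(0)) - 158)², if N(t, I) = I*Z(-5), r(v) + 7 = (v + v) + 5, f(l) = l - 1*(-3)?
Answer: 22500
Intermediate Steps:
Z(G) = -4 (Z(G) = -7 + 3 = -4)
f(l) = 3 + l (f(l) = l + 3 = 3 + l)
r(v) = -2 + 2*v (r(v) = -7 + ((v + v) + 5) = -7 + (2*v + 5) = -7 + (5 + 2*v) = -2 + 2*v)
N(t, I) = -4*I (N(t, I) = I*(-4) = -4*I)
(N(f(4), r(0)) - 158)² = (-4*(-2 + 2*0) - 158)² = (-4*(-2 + 0) - 158)² = (-4*(-2) - 158)² = (8 - 158)² = (-150)² = 22500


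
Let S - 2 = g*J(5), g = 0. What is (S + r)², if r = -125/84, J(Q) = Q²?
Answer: 1849/7056 ≈ 0.26205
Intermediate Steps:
S = 2 (S = 2 + 0*5² = 2 + 0*25 = 2 + 0 = 2)
r = -125/84 (r = -125*1/84 = -125/84 ≈ -1.4881)
(S + r)² = (2 - 125/84)² = (43/84)² = 1849/7056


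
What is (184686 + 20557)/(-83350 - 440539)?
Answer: -205243/523889 ≈ -0.39177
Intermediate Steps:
(184686 + 20557)/(-83350 - 440539) = 205243/(-523889) = 205243*(-1/523889) = -205243/523889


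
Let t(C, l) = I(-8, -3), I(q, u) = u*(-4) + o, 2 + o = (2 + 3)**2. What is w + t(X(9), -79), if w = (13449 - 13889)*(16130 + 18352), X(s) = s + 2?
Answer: -15172045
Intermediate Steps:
X(s) = 2 + s
o = 23 (o = -2 + (2 + 3)**2 = -2 + 5**2 = -2 + 25 = 23)
w = -15172080 (w = -440*34482 = -15172080)
I(q, u) = 23 - 4*u (I(q, u) = u*(-4) + 23 = -4*u + 23 = 23 - 4*u)
t(C, l) = 35 (t(C, l) = 23 - 4*(-3) = 23 + 12 = 35)
w + t(X(9), -79) = -15172080 + 35 = -15172045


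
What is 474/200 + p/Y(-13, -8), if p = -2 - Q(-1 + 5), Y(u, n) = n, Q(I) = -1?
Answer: 499/200 ≈ 2.4950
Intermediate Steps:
p = -1 (p = -2 - 1*(-1) = -2 + 1 = -1)
474/200 + p/Y(-13, -8) = 474/200 - 1/(-8) = 474*(1/200) - 1*(-⅛) = 237/100 + ⅛ = 499/200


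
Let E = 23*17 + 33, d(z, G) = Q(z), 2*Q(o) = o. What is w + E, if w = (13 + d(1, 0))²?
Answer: 2425/4 ≈ 606.25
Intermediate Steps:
Q(o) = o/2
d(z, G) = z/2
E = 424 (E = 391 + 33 = 424)
w = 729/4 (w = (13 + (½)*1)² = (13 + ½)² = (27/2)² = 729/4 ≈ 182.25)
w + E = 729/4 + 424 = 2425/4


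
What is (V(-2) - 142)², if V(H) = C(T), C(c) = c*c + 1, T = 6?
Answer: 11025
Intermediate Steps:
C(c) = 1 + c² (C(c) = c² + 1 = 1 + c²)
V(H) = 37 (V(H) = 1 + 6² = 1 + 36 = 37)
(V(-2) - 142)² = (37 - 142)² = (-105)² = 11025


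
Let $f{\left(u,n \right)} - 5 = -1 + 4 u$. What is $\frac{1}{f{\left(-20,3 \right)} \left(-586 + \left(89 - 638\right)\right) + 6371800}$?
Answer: $\frac{1}{6458060} \approx 1.5485 \cdot 10^{-7}$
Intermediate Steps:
$f{\left(u,n \right)} = 4 + 4 u$ ($f{\left(u,n \right)} = 5 + \left(-1 + 4 u\right) = 4 + 4 u$)
$\frac{1}{f{\left(-20,3 \right)} \left(-586 + \left(89 - 638\right)\right) + 6371800} = \frac{1}{\left(4 + 4 \left(-20\right)\right) \left(-586 + \left(89 - 638\right)\right) + 6371800} = \frac{1}{\left(4 - 80\right) \left(-586 + \left(89 - 638\right)\right) + 6371800} = \frac{1}{- 76 \left(-586 - 549\right) + 6371800} = \frac{1}{\left(-76\right) \left(-1135\right) + 6371800} = \frac{1}{86260 + 6371800} = \frac{1}{6458060}$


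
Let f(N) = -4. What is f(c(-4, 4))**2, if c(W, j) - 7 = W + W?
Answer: 16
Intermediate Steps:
c(W, j) = 7 + 2*W (c(W, j) = 7 + (W + W) = 7 + 2*W)
f(c(-4, 4))**2 = (-4)**2 = 16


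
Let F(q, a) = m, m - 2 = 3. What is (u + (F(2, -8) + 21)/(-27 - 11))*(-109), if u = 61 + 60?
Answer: -249174/19 ≈ -13114.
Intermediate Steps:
m = 5 (m = 2 + 3 = 5)
F(q, a) = 5
u = 121
(u + (F(2, -8) + 21)/(-27 - 11))*(-109) = (121 + (5 + 21)/(-27 - 11))*(-109) = (121 + 26/(-38))*(-109) = (121 + 26*(-1/38))*(-109) = (121 - 13/19)*(-109) = (2286/19)*(-109) = -249174/19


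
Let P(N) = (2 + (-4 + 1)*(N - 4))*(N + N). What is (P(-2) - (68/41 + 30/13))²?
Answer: 2002920516/284089 ≈ 7050.3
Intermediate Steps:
P(N) = 2*N*(14 - 3*N) (P(N) = (2 - 3*(-4 + N))*(2*N) = (2 + (12 - 3*N))*(2*N) = (14 - 3*N)*(2*N) = 2*N*(14 - 3*N))
(P(-2) - (68/41 + 30/13))² = (2*(-2)*(14 - 3*(-2)) - (68/41 + 30/13))² = (2*(-2)*(14 + 6) - (68*(1/41) + 30*(1/13)))² = (2*(-2)*20 - (68/41 + 30/13))² = (-80 - 1*2114/533)² = (-80 - 2114/533)² = (-44754/533)² = 2002920516/284089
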